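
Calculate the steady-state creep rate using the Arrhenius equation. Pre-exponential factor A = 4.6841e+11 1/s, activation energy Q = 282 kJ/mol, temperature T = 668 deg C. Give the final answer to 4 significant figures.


rate = A * exp(-Q / (R*T))
T = 668 + 273.15 = 941.15 K
rate = 4.6841e+11 * exp(-282e3 / (8.314 * 941.15))
rate = 1.044e-04 1/s


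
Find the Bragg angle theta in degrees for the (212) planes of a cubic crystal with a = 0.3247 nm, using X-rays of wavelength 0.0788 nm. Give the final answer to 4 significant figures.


d = a / sqrt(h^2+k^2+l^2)
d = 0.3247 / sqrt(9) = 0.108233 nm
lambda = 2*d*sin(theta)  =>  sin(theta) = lambda / (2*d)
sin(theta) = 0.0788 / (2 * 0.108233) = 0.364028
theta = 21.35 deg


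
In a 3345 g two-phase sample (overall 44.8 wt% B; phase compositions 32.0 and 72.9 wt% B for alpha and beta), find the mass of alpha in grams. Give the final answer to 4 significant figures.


f_alpha = (C_beta - C0) / (C_beta - C_alpha)
f_alpha = (72.9 - 44.8) / (72.9 - 32.0) = 0.687042
m_alpha = f_alpha * m_total = 0.687042 * 3345 = 2298 g


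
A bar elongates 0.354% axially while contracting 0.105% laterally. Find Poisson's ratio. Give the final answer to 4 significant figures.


nu = -epsilon_lat / epsilon_axial
Lateral strain is contraction (negative), so using magnitudes:
nu = 0.105 / 0.354
nu = 0.2966


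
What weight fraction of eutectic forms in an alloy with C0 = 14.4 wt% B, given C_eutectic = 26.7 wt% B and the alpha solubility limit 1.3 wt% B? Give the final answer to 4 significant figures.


f_primary = (C_e - C0) / (C_e - C_alpha_max)
f_primary = (26.7 - 14.4) / (26.7 - 1.3)
f_primary = 0.484252
f_eutectic = 1 - 0.484252 = 0.5157


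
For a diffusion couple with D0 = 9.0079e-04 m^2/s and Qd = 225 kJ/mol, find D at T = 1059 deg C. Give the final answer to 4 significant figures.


D = D0 * exp(-Qd / (R*T))
T = 1332.15 K
D = 9.0079e-04 * exp(-225e3 / (8.314 * 1332.15))
D = 1.355e-12 m^2/s


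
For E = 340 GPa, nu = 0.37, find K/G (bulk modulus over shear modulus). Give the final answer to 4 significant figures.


G = E / (2*(1+nu))
G = 340 / (2*(1+0.37)) = 124.088 GPa
K = E / (3*(1-2*nu))
K = 340 / (3*(1-2*0.37)) = 435.897 GPa
K/G = 435.897 / 124.088 = 3.513


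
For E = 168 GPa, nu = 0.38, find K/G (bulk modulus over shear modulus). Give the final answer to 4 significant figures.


G = E / (2*(1+nu))
G = 168 / (2*(1+0.38)) = 60.8696 GPa
K = E / (3*(1-2*nu))
K = 168 / (3*(1-2*0.38)) = 233.333 GPa
K/G = 233.333 / 60.8696 = 3.833


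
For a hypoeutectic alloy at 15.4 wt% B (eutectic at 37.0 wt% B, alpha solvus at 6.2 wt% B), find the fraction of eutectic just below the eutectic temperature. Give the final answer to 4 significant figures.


f_primary = (C_e - C0) / (C_e - C_alpha_max)
f_primary = (37.0 - 15.4) / (37.0 - 6.2)
f_primary = 0.701299
f_eutectic = 1 - 0.701299 = 0.2987


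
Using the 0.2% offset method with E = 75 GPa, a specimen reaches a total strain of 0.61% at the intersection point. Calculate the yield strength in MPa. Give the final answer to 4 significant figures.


Offset strain = 0.002
Elastic strain at yield = total_strain - offset = 6.1e-03 - 0.002 = 4.1e-03
sigma_y = E * elastic_strain = 75000 * 4.1e-03
sigma_y = 307.5 MPa


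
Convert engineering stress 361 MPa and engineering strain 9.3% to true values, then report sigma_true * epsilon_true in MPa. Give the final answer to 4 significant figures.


sigma_true = sigma_eng * (1 + epsilon_eng)
sigma_true = 361 * (1 + 0.093) = 394.573 MPa
epsilon_true = ln(1 + epsilon_eng)
epsilon_true = ln(1 + 0.093) = 0.0889262
sigma_true * epsilon_true = 394.573 * 0.0889262 = 35.09 MPa


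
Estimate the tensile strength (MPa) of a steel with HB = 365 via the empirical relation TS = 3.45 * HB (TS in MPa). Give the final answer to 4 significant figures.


TS (MPa) = 3.45 * HB
TS = 3.45 * 365
TS = 1259 MPa


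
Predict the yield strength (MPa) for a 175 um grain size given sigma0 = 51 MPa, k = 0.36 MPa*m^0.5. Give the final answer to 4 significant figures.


sigma_y = sigma0 + k / sqrt(d)
d = 175 um = 1.75e-04 m
sigma_y = 51 + 0.36 / sqrt(1.75e-04)
sigma_y = 78.21 MPa


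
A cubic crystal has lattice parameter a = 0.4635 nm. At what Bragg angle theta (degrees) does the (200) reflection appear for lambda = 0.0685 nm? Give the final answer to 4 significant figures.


d = a / sqrt(h^2+k^2+l^2)
d = 0.4635 / sqrt(4) = 0.23175 nm
lambda = 2*d*sin(theta)  =>  sin(theta) = lambda / (2*d)
sin(theta) = 0.0685 / (2 * 0.23175) = 0.147789
theta = 8.499 deg


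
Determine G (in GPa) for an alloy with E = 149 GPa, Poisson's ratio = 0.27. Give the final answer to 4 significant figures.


G = E / (2*(1+nu))
G = 149 / (2*(1+0.27))
G = 58.66 GPa


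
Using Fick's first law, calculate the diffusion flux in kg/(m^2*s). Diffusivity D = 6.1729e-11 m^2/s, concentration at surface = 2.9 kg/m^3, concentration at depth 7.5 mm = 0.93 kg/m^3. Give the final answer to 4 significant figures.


J = -D * (dC/dx) = D * (C1 - C2) / dx
J = 6.1729e-11 * (2.9 - 0.93) / 7.5e-03
J = 1.621e-08 kg/(m^2*s)


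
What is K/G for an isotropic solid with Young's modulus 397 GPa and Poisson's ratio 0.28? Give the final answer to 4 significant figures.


G = E / (2*(1+nu))
G = 397 / (2*(1+0.28)) = 155.078 GPa
K = E / (3*(1-2*nu))
K = 397 / (3*(1-2*0.28)) = 300.758 GPa
K/G = 300.758 / 155.078 = 1.939


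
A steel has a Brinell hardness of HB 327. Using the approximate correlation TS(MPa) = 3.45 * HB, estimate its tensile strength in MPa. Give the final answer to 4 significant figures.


TS (MPa) = 3.45 * HB
TS = 3.45 * 327
TS = 1128 MPa


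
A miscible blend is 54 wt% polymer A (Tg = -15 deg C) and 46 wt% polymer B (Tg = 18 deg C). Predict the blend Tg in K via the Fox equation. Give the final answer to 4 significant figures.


1/Tg = w1/Tg1 + w2/Tg2 (in Kelvin)
Tg1 = 258.15 K, Tg2 = 291.15 K
1/Tg = 0.54/258.15 + 0.46/291.15
Tg = 272.3 K


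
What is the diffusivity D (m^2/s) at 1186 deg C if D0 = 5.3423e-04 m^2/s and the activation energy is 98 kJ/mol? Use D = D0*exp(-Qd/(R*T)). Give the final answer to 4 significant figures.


D = D0 * exp(-Qd / (R*T))
T = 1459.15 K
D = 5.3423e-04 * exp(-98e3 / (8.314 * 1459.15))
D = 1.657e-07 m^2/s


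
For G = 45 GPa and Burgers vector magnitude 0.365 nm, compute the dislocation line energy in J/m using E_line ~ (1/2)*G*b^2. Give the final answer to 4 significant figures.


E = G*b^2/2
b = 0.365 nm = 3.65e-10 m
G = 45 GPa = 4.5e+10 Pa
E = 0.5 * 4.5e+10 * (3.65e-10)^2
E = 2.998e-09 J/m


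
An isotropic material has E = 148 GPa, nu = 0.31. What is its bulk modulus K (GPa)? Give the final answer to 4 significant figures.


K = E / (3*(1-2*nu))
K = 148 / (3*(1-2*0.31))
K = 129.8 GPa


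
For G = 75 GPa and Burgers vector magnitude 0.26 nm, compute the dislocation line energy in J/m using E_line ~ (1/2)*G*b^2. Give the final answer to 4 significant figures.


E = G*b^2/2
b = 0.26 nm = 2.6e-10 m
G = 75 GPa = 7.5e+10 Pa
E = 0.5 * 7.5e+10 * (2.6e-10)^2
E = 2.535e-09 J/m


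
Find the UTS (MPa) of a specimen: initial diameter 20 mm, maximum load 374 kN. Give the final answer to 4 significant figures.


A0 = pi*(d/2)^2 = pi*(20/2)^2 = 314.159 mm^2
UTS = F_max / A0 = 374*1000 / 314.159
UTS = 1190 MPa


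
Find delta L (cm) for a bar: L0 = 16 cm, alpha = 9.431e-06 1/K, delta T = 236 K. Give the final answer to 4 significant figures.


dL = L0 * alpha * dT
dL = 16 * 9.431e-06 * 236
dL = 0.03561 cm


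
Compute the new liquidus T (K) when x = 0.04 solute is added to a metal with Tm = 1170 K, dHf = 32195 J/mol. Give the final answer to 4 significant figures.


dT = R*Tm^2*x / dHf
dT = 8.314 * 1170^2 * 0.04 / 32195
dT = 14.1401 K
T_new = 1170 - 14.1401 = 1156 K


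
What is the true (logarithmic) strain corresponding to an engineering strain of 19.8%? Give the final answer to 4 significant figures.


epsilon_true = ln(1 + epsilon_eng)
epsilon_true = ln(1 + 0.198)
epsilon_true = 0.1807


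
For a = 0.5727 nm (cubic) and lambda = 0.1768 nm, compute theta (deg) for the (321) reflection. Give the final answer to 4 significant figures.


d = a / sqrt(h^2+k^2+l^2)
d = 0.5727 / sqrt(14) = 0.153061 nm
lambda = 2*d*sin(theta)  =>  sin(theta) = lambda / (2*d)
sin(theta) = 0.1768 / (2 * 0.153061) = 0.577549
theta = 35.28 deg


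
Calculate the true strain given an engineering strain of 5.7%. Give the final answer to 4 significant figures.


epsilon_true = ln(1 + epsilon_eng)
epsilon_true = ln(1 + 0.057)
epsilon_true = 0.05543


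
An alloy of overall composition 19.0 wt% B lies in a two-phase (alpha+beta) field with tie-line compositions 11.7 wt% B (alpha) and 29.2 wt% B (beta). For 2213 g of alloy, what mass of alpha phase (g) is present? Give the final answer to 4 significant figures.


f_alpha = (C_beta - C0) / (C_beta - C_alpha)
f_alpha = (29.2 - 19.0) / (29.2 - 11.7) = 0.582857
m_alpha = f_alpha * m_total = 0.582857 * 2213 = 1290 g


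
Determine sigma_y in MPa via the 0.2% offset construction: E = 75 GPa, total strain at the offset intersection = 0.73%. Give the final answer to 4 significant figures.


Offset strain = 0.002
Elastic strain at yield = total_strain - offset = 7.3e-03 - 0.002 = 5.3e-03
sigma_y = E * elastic_strain = 75000 * 5.3e-03
sigma_y = 397.5 MPa


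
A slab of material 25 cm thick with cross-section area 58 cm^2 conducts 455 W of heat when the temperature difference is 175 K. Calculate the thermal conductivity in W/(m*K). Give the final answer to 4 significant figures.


k = Q*L / (A*dT)
L = 0.25 m, A = 5.8e-03 m^2
k = 455 * 0.25 / (5.8e-03 * 175)
k = 112.1 W/(m*K)


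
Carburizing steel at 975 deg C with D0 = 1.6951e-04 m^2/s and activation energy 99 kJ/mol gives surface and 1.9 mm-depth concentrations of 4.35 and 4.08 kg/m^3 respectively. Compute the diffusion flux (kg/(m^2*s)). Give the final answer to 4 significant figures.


Step 1: D = D0 * exp(-Qd/(R*T))
T = 975 + 273.15 = 1248.15 K
D = 1.6951e-04 * exp(-99e3 / (8.314 * 1248.15)) = 1.21879e-08 m^2/s
Step 2: J = D * (C1 - C2) / dx
J = 1.21879e-08 * (4.35 - 4.08) / 1.9e-03
J = 1.732e-06 kg/(m^2*s)


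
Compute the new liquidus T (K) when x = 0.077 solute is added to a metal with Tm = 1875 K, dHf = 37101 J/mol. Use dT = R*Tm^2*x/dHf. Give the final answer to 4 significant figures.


dT = R*Tm^2*x / dHf
dT = 8.314 * 1875^2 * 0.077 / 37101
dT = 60.6621 K
T_new = 1875 - 60.6621 = 1814 K


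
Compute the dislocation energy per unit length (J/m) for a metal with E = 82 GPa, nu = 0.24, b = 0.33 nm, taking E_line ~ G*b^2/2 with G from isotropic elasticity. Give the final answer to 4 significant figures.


Step 1: G = E / (2*(1+nu))
G = 82 / (2*(1+0.24)) = 33.0645 GPa = 3.30645e+10 Pa
Step 2: E_line = G*b^2/2
b = 0.33 nm = 3.3e-10 m
E_line = 0.5 * 3.30645e+10 * (3.3e-10)^2 = 1.8e-09 J/m


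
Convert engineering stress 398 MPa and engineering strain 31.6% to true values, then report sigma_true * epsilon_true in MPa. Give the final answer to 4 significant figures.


sigma_true = sigma_eng * (1 + epsilon_eng)
sigma_true = 398 * (1 + 0.316) = 523.768 MPa
epsilon_true = ln(1 + epsilon_eng)
epsilon_true = ln(1 + 0.316) = 0.274597
sigma_true * epsilon_true = 523.768 * 0.274597 = 143.8 MPa


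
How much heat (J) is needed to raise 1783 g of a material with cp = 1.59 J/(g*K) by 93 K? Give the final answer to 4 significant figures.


Q = m * cp * dT
Q = 1783 * 1.59 * 93
Q = 263700 J


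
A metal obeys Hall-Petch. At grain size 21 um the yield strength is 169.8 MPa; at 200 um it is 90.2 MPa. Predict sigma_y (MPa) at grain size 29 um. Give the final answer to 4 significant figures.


sigma_y = sigma0 + k / sqrt(d)
1/sqrt(d1) = 1/sqrt(2.1e-05) = 218.218;  1/sqrt(d2) = 70.7107
k = (sigma1 - sigma2) / (1/sqrt(d1) - 1/sqrt(d2)) = (169.8 - 90.2) / (218.218 - 70.7107) = 0.539635 MPa*m^0.5
sigma0 = sigma1 - k/sqrt(d1) = 169.8 - 0.539635*218.218 = 52.0421 MPa
sigma_y(d3) = 52.0421 + 0.539635 / sqrt(2.9e-05) = 152.2 MPa


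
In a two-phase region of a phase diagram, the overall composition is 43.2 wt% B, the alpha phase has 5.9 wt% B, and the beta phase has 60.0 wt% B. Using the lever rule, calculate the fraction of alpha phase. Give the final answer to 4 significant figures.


f_alpha = (C_beta - C0) / (C_beta - C_alpha)
f_alpha = (60.0 - 43.2) / (60.0 - 5.9)
f_alpha = 0.3105


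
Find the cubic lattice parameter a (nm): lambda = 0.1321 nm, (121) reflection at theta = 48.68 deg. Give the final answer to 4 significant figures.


d = lambda / (2*sin(theta))
d = 0.1321 / (2*sin(48.68 deg))
d = 0.0879455 nm
a = d * sqrt(h^2+k^2+l^2) = 0.0879455 * sqrt(6)
a = 0.2154 nm


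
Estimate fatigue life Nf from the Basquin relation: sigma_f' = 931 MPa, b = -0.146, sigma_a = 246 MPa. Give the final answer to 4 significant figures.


sigma_a = sigma_f' * (2*Nf)^b
2*Nf = (sigma_a / sigma_f')^(1/b)
2*Nf = (246 / 931)^(1/-0.146)
2*Nf = 9099.22
Nf = 4550 cycles


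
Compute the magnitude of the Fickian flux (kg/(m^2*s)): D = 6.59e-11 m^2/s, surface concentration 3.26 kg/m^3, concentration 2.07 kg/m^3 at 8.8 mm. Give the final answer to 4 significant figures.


J = -D * (dC/dx) = D * (C1 - C2) / dx
J = 6.59e-11 * (3.26 - 2.07) / 8.8e-03
J = 8.911e-09 kg/(m^2*s)


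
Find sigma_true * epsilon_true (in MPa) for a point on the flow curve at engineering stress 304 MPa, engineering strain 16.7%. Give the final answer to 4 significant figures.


sigma_true = sigma_eng * (1 + epsilon_eng)
sigma_true = 304 * (1 + 0.167) = 354.768 MPa
epsilon_true = ln(1 + epsilon_eng)
epsilon_true = ln(1 + 0.167) = 0.154436
sigma_true * epsilon_true = 354.768 * 0.154436 = 54.79 MPa


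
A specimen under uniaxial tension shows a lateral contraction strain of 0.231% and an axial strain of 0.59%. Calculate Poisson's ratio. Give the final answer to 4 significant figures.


nu = -epsilon_lat / epsilon_axial
Lateral strain is contraction (negative), so using magnitudes:
nu = 0.231 / 0.59
nu = 0.3915


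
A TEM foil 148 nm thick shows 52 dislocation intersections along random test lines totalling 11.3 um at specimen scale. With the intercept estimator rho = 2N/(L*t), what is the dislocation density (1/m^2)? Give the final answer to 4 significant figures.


rho = 2N / (L * t)
L = 11.3 um = 1.13e-05 m, t = 148 nm = 1.48e-07 m
rho = 2 * 52 / (1.13e-05 * 1.48e-07)
rho = 6.219e+13 1/m^2


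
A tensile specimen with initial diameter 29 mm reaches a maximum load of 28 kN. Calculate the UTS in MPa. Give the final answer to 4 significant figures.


A0 = pi*(d/2)^2 = pi*(29/2)^2 = 660.52 mm^2
UTS = F_max / A0 = 28*1000 / 660.52
UTS = 42.39 MPa


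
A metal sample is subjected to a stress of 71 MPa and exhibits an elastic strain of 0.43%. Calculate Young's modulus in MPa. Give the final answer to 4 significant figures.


E = sigma / epsilon
epsilon = 0.43% = 4.3e-03
E = 71 / 4.3e-03
E = 16510 MPa


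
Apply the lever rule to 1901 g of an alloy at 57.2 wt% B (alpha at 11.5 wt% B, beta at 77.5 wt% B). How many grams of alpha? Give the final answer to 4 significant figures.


f_alpha = (C_beta - C0) / (C_beta - C_alpha)
f_alpha = (77.5 - 57.2) / (77.5 - 11.5) = 0.307576
m_alpha = f_alpha * m_total = 0.307576 * 1901 = 584.7 g


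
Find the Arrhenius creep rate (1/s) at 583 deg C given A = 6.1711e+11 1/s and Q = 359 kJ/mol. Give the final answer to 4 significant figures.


rate = A * exp(-Q / (R*T))
T = 583 + 273.15 = 856.15 K
rate = 6.1711e+11 * exp(-359e3 / (8.314 * 856.15))
rate = 7.702e-11 1/s


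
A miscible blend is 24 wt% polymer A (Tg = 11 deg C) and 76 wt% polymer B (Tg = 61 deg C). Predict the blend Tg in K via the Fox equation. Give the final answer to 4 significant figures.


1/Tg = w1/Tg1 + w2/Tg2 (in Kelvin)
Tg1 = 284.15 K, Tg2 = 334.15 K
1/Tg = 0.24/284.15 + 0.76/334.15
Tg = 320.6 K


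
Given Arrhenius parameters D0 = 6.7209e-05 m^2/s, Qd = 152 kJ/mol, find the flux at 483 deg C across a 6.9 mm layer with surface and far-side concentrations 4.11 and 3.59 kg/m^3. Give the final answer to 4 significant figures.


Step 1: D = D0 * exp(-Qd/(R*T))
T = 483 + 273.15 = 756.15 K
D = 6.7209e-05 * exp(-152e3 / (8.314 * 756.15)) = 2.1229e-15 m^2/s
Step 2: J = D * (C1 - C2) / dx
J = 2.1229e-15 * (4.11 - 3.59) / 6.9e-03
J = 1.6e-13 kg/(m^2*s)


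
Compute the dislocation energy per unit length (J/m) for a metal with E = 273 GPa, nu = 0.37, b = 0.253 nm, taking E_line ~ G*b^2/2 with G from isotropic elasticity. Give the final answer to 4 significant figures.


Step 1: G = E / (2*(1+nu))
G = 273 / (2*(1+0.37)) = 99.635 GPa = 9.9635e+10 Pa
Step 2: E_line = G*b^2/2
b = 0.253 nm = 2.53e-10 m
E_line = 0.5 * 9.9635e+10 * (2.53e-10)^2 = 3.189e-09 J/m


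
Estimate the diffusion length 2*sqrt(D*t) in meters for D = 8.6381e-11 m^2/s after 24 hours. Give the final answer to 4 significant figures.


t = 24 hr = 86400 s
Diffusion length = 2*sqrt(D*t)
= 2*sqrt(8.6381e-11 * 86400)
= 5.464e-03 m


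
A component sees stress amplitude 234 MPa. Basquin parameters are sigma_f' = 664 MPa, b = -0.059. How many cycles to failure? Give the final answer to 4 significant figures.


sigma_a = sigma_f' * (2*Nf)^b
2*Nf = (sigma_a / sigma_f')^(1/b)
2*Nf = (234 / 664)^(1/-0.059)
2*Nf = 4.75506e+07
Nf = 2.378e+07 cycles


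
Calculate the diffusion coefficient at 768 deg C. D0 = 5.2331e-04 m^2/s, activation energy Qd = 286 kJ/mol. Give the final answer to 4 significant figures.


D = D0 * exp(-Qd / (R*T))
T = 1041.15 K
D = 5.2331e-04 * exp(-286e3 / (8.314 * 1041.15))
D = 2.342e-18 m^2/s


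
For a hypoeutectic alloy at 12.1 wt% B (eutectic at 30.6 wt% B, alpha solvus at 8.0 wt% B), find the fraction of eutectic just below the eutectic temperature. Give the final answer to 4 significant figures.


f_primary = (C_e - C0) / (C_e - C_alpha_max)
f_primary = (30.6 - 12.1) / (30.6 - 8.0)
f_primary = 0.818584
f_eutectic = 1 - 0.818584 = 0.1814


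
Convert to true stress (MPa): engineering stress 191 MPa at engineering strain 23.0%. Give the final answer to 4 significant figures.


sigma_true = sigma_eng * (1 + epsilon_eng)
sigma_true = 191 * (1 + 0.23)
sigma_true = 234.9 MPa


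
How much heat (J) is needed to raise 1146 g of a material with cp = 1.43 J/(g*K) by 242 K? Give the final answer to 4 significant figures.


Q = m * cp * dT
Q = 1146 * 1.43 * 242
Q = 396600 J


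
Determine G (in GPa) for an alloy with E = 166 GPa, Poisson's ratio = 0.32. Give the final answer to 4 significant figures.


G = E / (2*(1+nu))
G = 166 / (2*(1+0.32))
G = 62.88 GPa


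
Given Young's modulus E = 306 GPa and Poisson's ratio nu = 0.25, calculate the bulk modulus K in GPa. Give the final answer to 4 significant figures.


K = E / (3*(1-2*nu))
K = 306 / (3*(1-2*0.25))
K = 204 GPa


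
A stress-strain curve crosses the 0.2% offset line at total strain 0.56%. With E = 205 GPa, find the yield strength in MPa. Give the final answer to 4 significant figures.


Offset strain = 0.002
Elastic strain at yield = total_strain - offset = 5.6e-03 - 0.002 = 3.6e-03
sigma_y = E * elastic_strain = 205000 * 3.6e-03
sigma_y = 738 MPa


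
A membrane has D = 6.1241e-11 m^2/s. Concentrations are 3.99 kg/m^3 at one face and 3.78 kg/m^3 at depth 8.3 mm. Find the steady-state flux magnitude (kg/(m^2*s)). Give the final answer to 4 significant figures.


J = -D * (dC/dx) = D * (C1 - C2) / dx
J = 6.1241e-11 * (3.99 - 3.78) / 8.3e-03
J = 1.549e-09 kg/(m^2*s)


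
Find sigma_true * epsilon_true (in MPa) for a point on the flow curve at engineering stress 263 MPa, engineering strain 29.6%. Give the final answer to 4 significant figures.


sigma_true = sigma_eng * (1 + epsilon_eng)
sigma_true = 263 * (1 + 0.296) = 340.848 MPa
epsilon_true = ln(1 + epsilon_eng)
epsilon_true = ln(1 + 0.296) = 0.259283
sigma_true * epsilon_true = 340.848 * 0.259283 = 88.38 MPa


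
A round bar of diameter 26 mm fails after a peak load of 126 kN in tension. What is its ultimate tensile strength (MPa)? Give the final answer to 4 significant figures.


A0 = pi*(d/2)^2 = pi*(26/2)^2 = 530.929 mm^2
UTS = F_max / A0 = 126*1000 / 530.929
UTS = 237.3 MPa


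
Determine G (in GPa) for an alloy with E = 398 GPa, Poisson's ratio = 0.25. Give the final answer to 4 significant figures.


G = E / (2*(1+nu))
G = 398 / (2*(1+0.25))
G = 159.2 GPa


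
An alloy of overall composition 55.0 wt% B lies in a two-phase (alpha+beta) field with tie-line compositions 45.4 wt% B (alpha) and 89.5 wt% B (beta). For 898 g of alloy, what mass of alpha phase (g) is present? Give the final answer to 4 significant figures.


f_alpha = (C_beta - C0) / (C_beta - C_alpha)
f_alpha = (89.5 - 55.0) / (89.5 - 45.4) = 0.782313
m_alpha = f_alpha * m_total = 0.782313 * 898 = 702.5 g


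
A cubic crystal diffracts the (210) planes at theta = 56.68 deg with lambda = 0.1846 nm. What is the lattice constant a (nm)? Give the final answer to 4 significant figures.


d = lambda / (2*sin(theta))
d = 0.1846 / (2*sin(56.68 deg))
d = 0.110457 nm
a = d * sqrt(h^2+k^2+l^2) = 0.110457 * sqrt(5)
a = 0.247 nm


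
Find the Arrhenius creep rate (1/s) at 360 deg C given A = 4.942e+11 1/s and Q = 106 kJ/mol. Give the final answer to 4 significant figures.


rate = A * exp(-Q / (R*T))
T = 360 + 273.15 = 633.15 K
rate = 4.942e+11 * exp(-106e3 / (8.314 * 633.15))
rate = 888.4 1/s


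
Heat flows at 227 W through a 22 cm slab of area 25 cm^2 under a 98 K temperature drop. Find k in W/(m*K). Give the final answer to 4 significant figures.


k = Q*L / (A*dT)
L = 0.22 m, A = 2.5e-03 m^2
k = 227 * 0.22 / (2.5e-03 * 98)
k = 203.8 W/(m*K)


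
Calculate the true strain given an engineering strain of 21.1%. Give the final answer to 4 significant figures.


epsilon_true = ln(1 + epsilon_eng)
epsilon_true = ln(1 + 0.211)
epsilon_true = 0.1914


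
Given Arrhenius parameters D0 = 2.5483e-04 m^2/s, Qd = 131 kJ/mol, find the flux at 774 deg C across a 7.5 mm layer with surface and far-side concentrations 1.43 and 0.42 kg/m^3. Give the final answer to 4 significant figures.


Step 1: D = D0 * exp(-Qd/(R*T))
T = 774 + 273.15 = 1047.15 K
D = 2.5483e-04 * exp(-131e3 / (8.314 * 1047.15)) = 7.43677e-11 m^2/s
Step 2: J = D * (C1 - C2) / dx
J = 7.43677e-11 * (1.43 - 0.42) / 7.5e-03
J = 1.001e-08 kg/(m^2*s)


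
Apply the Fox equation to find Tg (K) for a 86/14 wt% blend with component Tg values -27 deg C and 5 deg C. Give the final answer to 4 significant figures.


1/Tg = w1/Tg1 + w2/Tg2 (in Kelvin)
Tg1 = 246.15 K, Tg2 = 278.15 K
1/Tg = 0.86/246.15 + 0.14/278.15
Tg = 250.2 K


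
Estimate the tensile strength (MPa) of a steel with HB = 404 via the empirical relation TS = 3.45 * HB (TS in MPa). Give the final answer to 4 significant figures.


TS (MPa) = 3.45 * HB
TS = 3.45 * 404
TS = 1394 MPa


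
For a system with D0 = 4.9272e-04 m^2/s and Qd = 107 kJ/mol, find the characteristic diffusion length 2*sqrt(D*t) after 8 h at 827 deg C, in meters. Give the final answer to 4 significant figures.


Step 1: D = D0 * exp(-Qd/(R*T))
T = 1100.15 K
D = 4.9272e-04 * exp(-107e3 / (8.314 * 1100.15)) = 4.09358e-09 m^2/s
Step 2: L = 2*sqrt(D*t)
t = 8 h = 28800 s
L = 2*sqrt(4.09358e-09 * 28800) = 0.02172 m


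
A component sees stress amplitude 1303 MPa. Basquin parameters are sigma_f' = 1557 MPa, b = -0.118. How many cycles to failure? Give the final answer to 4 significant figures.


sigma_a = sigma_f' * (2*Nf)^b
2*Nf = (sigma_a / sigma_f')^(1/b)
2*Nf = (1303 / 1557)^(1/-0.118)
2*Nf = 4.52334
Nf = 2.262 cycles


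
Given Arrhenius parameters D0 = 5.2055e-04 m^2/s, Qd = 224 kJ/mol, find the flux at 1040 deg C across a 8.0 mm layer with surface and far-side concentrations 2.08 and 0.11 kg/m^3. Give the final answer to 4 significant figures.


Step 1: D = D0 * exp(-Qd/(R*T))
T = 1040 + 273.15 = 1313.15 K
D = 5.2055e-04 * exp(-224e3 / (8.314 * 1313.15)) = 6.39501e-13 m^2/s
Step 2: J = D * (C1 - C2) / dx
J = 6.39501e-13 * (2.08 - 0.11) / 8e-03
J = 1.575e-10 kg/(m^2*s)


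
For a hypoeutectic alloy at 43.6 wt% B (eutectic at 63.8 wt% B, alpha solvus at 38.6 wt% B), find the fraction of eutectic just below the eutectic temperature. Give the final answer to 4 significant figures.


f_primary = (C_e - C0) / (C_e - C_alpha_max)
f_primary = (63.8 - 43.6) / (63.8 - 38.6)
f_primary = 0.801587
f_eutectic = 1 - 0.801587 = 0.1984


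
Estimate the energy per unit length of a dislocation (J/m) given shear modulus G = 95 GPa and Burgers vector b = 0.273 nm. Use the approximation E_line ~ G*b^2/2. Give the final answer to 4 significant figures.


E = G*b^2/2
b = 0.273 nm = 2.73e-10 m
G = 95 GPa = 9.5e+10 Pa
E = 0.5 * 9.5e+10 * (2.73e-10)^2
E = 3.54e-09 J/m


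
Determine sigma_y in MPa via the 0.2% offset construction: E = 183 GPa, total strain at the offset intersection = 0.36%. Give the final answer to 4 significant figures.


Offset strain = 0.002
Elastic strain at yield = total_strain - offset = 3.6e-03 - 0.002 = 1.6e-03
sigma_y = E * elastic_strain = 183000 * 1.6e-03
sigma_y = 292.8 MPa


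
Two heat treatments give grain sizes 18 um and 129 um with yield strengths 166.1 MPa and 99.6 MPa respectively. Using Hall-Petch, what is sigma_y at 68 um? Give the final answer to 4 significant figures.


sigma_y = sigma0 + k / sqrt(d)
1/sqrt(d1) = 1/sqrt(1.8e-05) = 235.702;  1/sqrt(d2) = 88.0451
k = (sigma1 - sigma2) / (1/sqrt(d1) - 1/sqrt(d2)) = (166.1 - 99.6) / (235.702 - 88.0451) = 0.450368 MPa*m^0.5
sigma0 = sigma1 - k/sqrt(d1) = 166.1 - 0.450368*235.702 = 59.9473 MPa
sigma_y(d3) = 59.9473 + 0.450368 / sqrt(6.8e-05) = 114.6 MPa


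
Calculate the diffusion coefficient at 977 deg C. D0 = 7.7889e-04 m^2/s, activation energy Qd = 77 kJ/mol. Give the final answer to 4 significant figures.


D = D0 * exp(-Qd / (R*T))
T = 1250.15 K
D = 7.7889e-04 * exp(-77e3 / (8.314 * 1250.15))
D = 4.722e-07 m^2/s


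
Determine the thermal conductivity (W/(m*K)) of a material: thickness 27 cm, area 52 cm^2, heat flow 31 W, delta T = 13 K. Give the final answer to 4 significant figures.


k = Q*L / (A*dT)
L = 0.27 m, A = 5.2e-03 m^2
k = 31 * 0.27 / (5.2e-03 * 13)
k = 123.8 W/(m*K)


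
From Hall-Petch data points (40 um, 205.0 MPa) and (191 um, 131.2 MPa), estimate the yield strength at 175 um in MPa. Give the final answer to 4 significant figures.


sigma_y = sigma0 + k / sqrt(d)
1/sqrt(d1) = 1/sqrt(4e-05) = 158.114;  1/sqrt(d2) = 72.3575
k = (sigma1 - sigma2) / (1/sqrt(d1) - 1/sqrt(d2)) = (205.0 - 131.2) / (158.114 - 72.3575) = 0.860577 MPa*m^0.5
sigma0 = sigma1 - k/sqrt(d1) = 205.0 - 0.860577*158.114 = 68.9308 MPa
sigma_y(d3) = 68.9308 + 0.860577 / sqrt(1.75e-04) = 134 MPa


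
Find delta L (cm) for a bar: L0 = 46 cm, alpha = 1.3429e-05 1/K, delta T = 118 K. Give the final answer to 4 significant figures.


dL = L0 * alpha * dT
dL = 46 * 1.3429e-05 * 118
dL = 0.07289 cm


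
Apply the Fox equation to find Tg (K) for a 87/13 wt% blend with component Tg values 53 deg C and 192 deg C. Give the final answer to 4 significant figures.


1/Tg = w1/Tg1 + w2/Tg2 (in Kelvin)
Tg1 = 326.15 K, Tg2 = 465.15 K
1/Tg = 0.87/326.15 + 0.13/465.15
Tg = 339.3 K


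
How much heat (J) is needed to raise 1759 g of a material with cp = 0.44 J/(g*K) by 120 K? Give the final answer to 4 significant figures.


Q = m * cp * dT
Q = 1759 * 0.44 * 120
Q = 92880 J


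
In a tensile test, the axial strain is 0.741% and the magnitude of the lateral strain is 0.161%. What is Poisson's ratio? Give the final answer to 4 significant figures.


nu = -epsilon_lat / epsilon_axial
Lateral strain is contraction (negative), so using magnitudes:
nu = 0.161 / 0.741
nu = 0.2173


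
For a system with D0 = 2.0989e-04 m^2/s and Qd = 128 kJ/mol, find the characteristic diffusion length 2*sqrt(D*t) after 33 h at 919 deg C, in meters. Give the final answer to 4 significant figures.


Step 1: D = D0 * exp(-Qd/(R*T))
T = 1192.15 K
D = 2.0989e-04 * exp(-128e3 / (8.314 * 1192.15)) = 5.16899e-10 m^2/s
Step 2: L = 2*sqrt(D*t)
t = 33 h = 118800 s
L = 2*sqrt(5.16899e-10 * 118800) = 0.01567 m


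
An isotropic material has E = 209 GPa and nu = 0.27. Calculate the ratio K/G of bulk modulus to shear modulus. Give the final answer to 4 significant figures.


G = E / (2*(1+nu))
G = 209 / (2*(1+0.27)) = 82.2835 GPa
K = E / (3*(1-2*nu))
K = 209 / (3*(1-2*0.27)) = 151.449 GPa
K/G = 151.449 / 82.2835 = 1.841


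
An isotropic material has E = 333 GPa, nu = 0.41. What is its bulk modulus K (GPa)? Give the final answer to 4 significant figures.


K = E / (3*(1-2*nu))
K = 333 / (3*(1-2*0.41))
K = 616.7 GPa


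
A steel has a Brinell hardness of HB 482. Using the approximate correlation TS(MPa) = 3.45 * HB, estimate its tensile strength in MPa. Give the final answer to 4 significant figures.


TS (MPa) = 3.45 * HB
TS = 3.45 * 482
TS = 1663 MPa


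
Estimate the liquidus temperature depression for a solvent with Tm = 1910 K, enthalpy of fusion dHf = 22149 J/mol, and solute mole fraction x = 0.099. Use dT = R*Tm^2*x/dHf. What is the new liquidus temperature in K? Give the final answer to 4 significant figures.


dT = R*Tm^2*x / dHf
dT = 8.314 * 1910^2 * 0.099 / 22149
dT = 135.568 K
T_new = 1910 - 135.568 = 1774 K


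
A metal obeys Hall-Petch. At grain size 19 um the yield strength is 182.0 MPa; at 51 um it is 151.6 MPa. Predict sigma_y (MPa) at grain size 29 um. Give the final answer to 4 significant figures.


sigma_y = sigma0 + k / sqrt(d)
1/sqrt(d1) = 1/sqrt(1.9e-05) = 229.416;  1/sqrt(d2) = 140.028
k = (sigma1 - sigma2) / (1/sqrt(d1) - 1/sqrt(d2)) = (182.0 - 151.6) / (229.416 - 140.028) = 0.340091 MPa*m^0.5
sigma0 = sigma1 - k/sqrt(d1) = 182.0 - 0.340091*229.416 = 103.978 MPa
sigma_y(d3) = 103.978 + 0.340091 / sqrt(2.9e-05) = 167.1 MPa


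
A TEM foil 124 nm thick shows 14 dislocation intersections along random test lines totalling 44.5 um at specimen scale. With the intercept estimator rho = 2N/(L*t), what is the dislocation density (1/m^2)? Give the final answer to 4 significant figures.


rho = 2N / (L * t)
L = 44.5 um = 4.45e-05 m, t = 124 nm = 1.24e-07 m
rho = 2 * 14 / (4.45e-05 * 1.24e-07)
rho = 5.074e+12 1/m^2


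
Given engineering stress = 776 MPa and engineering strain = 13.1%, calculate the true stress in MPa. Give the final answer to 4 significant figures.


sigma_true = sigma_eng * (1 + epsilon_eng)
sigma_true = 776 * (1 + 0.131)
sigma_true = 877.7 MPa


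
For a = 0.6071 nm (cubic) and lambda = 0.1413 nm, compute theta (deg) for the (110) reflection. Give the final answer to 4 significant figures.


d = a / sqrt(h^2+k^2+l^2)
d = 0.6071 / sqrt(2) = 0.429285 nm
lambda = 2*d*sin(theta)  =>  sin(theta) = lambda / (2*d)
sin(theta) = 0.1413 / (2 * 0.429285) = 0.164576
theta = 9.473 deg


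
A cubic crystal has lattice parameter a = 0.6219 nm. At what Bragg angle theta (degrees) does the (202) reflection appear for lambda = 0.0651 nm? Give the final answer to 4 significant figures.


d = a / sqrt(h^2+k^2+l^2)
d = 0.6219 / sqrt(8) = 0.219875 nm
lambda = 2*d*sin(theta)  =>  sin(theta) = lambda / (2*d)
sin(theta) = 0.0651 / (2 * 0.219875) = 0.148039
theta = 8.513 deg


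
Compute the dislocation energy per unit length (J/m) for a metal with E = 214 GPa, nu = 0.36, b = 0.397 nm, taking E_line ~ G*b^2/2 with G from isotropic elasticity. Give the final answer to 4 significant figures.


Step 1: G = E / (2*(1+nu))
G = 214 / (2*(1+0.36)) = 78.6765 GPa = 7.86765e+10 Pa
Step 2: E_line = G*b^2/2
b = 0.397 nm = 3.97e-10 m
E_line = 0.5 * 7.86765e+10 * (3.97e-10)^2 = 6.2e-09 J/m


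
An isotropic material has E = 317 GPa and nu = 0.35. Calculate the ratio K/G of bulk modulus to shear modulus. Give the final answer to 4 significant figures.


G = E / (2*(1+nu))
G = 317 / (2*(1+0.35)) = 117.407 GPa
K = E / (3*(1-2*nu))
K = 317 / (3*(1-2*0.35)) = 352.222 GPa
K/G = 352.222 / 117.407 = 3


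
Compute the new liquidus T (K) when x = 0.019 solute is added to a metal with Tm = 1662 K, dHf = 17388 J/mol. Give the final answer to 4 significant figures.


dT = R*Tm^2*x / dHf
dT = 8.314 * 1662^2 * 0.019 / 17388
dT = 25.0944 K
T_new = 1662 - 25.0944 = 1637 K


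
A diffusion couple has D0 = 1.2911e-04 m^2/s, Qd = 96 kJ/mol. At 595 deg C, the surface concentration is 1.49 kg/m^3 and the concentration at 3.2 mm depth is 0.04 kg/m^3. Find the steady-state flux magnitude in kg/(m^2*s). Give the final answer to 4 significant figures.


Step 1: D = D0 * exp(-Qd/(R*T))
T = 595 + 273.15 = 868.15 K
D = 1.2911e-04 * exp(-96e3 / (8.314 * 868.15)) = 2.16096e-10 m^2/s
Step 2: J = D * (C1 - C2) / dx
J = 2.16096e-10 * (1.49 - 0.04) / 3.2e-03
J = 9.792e-08 kg/(m^2*s)


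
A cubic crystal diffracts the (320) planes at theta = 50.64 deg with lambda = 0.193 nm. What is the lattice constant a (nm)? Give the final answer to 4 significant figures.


d = lambda / (2*sin(theta))
d = 0.193 / (2*sin(50.64 deg))
d = 0.12481 nm
a = d * sqrt(h^2+k^2+l^2) = 0.12481 * sqrt(13)
a = 0.45 nm


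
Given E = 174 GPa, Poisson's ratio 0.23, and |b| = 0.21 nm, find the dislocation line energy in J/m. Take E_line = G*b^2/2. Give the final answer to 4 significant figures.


Step 1: G = E / (2*(1+nu))
G = 174 / (2*(1+0.23)) = 70.7317 GPa = 7.07317e+10 Pa
Step 2: E_line = G*b^2/2
b = 0.21 nm = 2.1e-10 m
E_line = 0.5 * 7.07317e+10 * (2.1e-10)^2 = 1.56e-09 J/m


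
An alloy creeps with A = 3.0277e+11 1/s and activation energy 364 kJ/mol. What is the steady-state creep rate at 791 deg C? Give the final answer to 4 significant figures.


rate = A * exp(-Q / (R*T))
T = 791 + 273.15 = 1064.15 K
rate = 3.0277e+11 * exp(-364e3 / (8.314 * 1064.15))
rate = 4.104e-07 1/s


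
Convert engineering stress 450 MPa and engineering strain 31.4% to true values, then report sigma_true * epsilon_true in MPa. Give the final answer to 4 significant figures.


sigma_true = sigma_eng * (1 + epsilon_eng)
sigma_true = 450 * (1 + 0.314) = 591.3 MPa
epsilon_true = ln(1 + epsilon_eng)
epsilon_true = ln(1 + 0.314) = 0.273076
sigma_true * epsilon_true = 591.3 * 0.273076 = 161.5 MPa


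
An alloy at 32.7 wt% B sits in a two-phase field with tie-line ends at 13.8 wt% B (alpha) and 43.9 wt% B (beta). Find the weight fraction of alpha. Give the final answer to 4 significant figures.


f_alpha = (C_beta - C0) / (C_beta - C_alpha)
f_alpha = (43.9 - 32.7) / (43.9 - 13.8)
f_alpha = 0.3721


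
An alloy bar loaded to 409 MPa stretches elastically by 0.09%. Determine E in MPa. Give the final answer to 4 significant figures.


E = sigma / epsilon
epsilon = 0.09% = 9e-04
E = 409 / 9e-04
E = 454400 MPa


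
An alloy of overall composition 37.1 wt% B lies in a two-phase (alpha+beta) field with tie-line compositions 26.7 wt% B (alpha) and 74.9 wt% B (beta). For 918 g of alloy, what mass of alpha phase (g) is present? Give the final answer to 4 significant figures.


f_alpha = (C_beta - C0) / (C_beta - C_alpha)
f_alpha = (74.9 - 37.1) / (74.9 - 26.7) = 0.784232
m_alpha = f_alpha * m_total = 0.784232 * 918 = 719.9 g


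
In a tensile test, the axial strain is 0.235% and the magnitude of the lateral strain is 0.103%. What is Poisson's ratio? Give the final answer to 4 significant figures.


nu = -epsilon_lat / epsilon_axial
Lateral strain is contraction (negative), so using magnitudes:
nu = 0.103 / 0.235
nu = 0.4383


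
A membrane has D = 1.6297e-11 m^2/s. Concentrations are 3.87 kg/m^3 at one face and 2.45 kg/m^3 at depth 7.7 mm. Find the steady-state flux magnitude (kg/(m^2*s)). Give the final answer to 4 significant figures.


J = -D * (dC/dx) = D * (C1 - C2) / dx
J = 1.6297e-11 * (3.87 - 2.45) / 7.7e-03
J = 3.005e-09 kg/(m^2*s)


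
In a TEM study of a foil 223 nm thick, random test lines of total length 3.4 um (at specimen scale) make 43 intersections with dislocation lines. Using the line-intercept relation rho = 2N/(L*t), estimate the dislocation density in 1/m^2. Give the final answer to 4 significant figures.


rho = 2N / (L * t)
L = 3.4 um = 3.4e-06 m, t = 223 nm = 2.23e-07 m
rho = 2 * 43 / (3.4e-06 * 2.23e-07)
rho = 1.134e+14 1/m^2


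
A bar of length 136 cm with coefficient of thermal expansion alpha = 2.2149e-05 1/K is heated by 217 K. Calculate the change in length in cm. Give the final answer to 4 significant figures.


dL = L0 * alpha * dT
dL = 136 * 2.2149e-05 * 217
dL = 0.6537 cm


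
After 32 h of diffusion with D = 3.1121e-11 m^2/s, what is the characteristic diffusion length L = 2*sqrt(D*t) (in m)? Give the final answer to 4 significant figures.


t = 32 hr = 115200 s
Diffusion length = 2*sqrt(D*t)
= 2*sqrt(3.1121e-11 * 115200)
= 3.787e-03 m


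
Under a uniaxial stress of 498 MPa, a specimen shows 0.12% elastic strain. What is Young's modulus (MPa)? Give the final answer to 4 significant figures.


E = sigma / epsilon
epsilon = 0.12% = 1.2e-03
E = 498 / 1.2e-03
E = 415000 MPa


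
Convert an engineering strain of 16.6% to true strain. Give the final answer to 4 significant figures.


epsilon_true = ln(1 + epsilon_eng)
epsilon_true = ln(1 + 0.166)
epsilon_true = 0.1536


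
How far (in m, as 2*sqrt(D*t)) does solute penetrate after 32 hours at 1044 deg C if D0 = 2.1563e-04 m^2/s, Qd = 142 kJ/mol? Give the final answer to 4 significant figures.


Step 1: D = D0 * exp(-Qd/(R*T))
T = 1317.15 K
D = 2.1563e-04 * exp(-142e3 / (8.314 * 1317.15)) = 5.03693e-10 m^2/s
Step 2: L = 2*sqrt(D*t)
t = 32 h = 115200 s
L = 2*sqrt(5.03693e-10 * 115200) = 0.01523 m


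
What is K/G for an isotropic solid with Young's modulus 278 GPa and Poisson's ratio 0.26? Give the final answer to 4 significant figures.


G = E / (2*(1+nu))
G = 278 / (2*(1+0.26)) = 110.317 GPa
K = E / (3*(1-2*nu))
K = 278 / (3*(1-2*0.26)) = 193.056 GPa
K/G = 193.056 / 110.317 = 1.75


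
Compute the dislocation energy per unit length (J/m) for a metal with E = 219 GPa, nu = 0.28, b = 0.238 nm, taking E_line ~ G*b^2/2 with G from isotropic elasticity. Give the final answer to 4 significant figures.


Step 1: G = E / (2*(1+nu))
G = 219 / (2*(1+0.28)) = 85.5469 GPa = 8.55469e+10 Pa
Step 2: E_line = G*b^2/2
b = 0.238 nm = 2.38e-10 m
E_line = 0.5 * 8.55469e+10 * (2.38e-10)^2 = 2.423e-09 J/m


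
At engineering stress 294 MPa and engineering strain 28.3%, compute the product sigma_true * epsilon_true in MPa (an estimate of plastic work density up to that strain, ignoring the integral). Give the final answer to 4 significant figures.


sigma_true = sigma_eng * (1 + epsilon_eng)
sigma_true = 294 * (1 + 0.283) = 377.202 MPa
epsilon_true = ln(1 + epsilon_eng)
epsilon_true = ln(1 + 0.283) = 0.249201
sigma_true * epsilon_true = 377.202 * 0.249201 = 94 MPa


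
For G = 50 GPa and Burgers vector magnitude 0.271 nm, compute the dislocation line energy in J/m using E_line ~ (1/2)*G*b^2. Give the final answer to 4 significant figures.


E = G*b^2/2
b = 0.271 nm = 2.71e-10 m
G = 50 GPa = 5e+10 Pa
E = 0.5 * 5e+10 * (2.71e-10)^2
E = 1.836e-09 J/m


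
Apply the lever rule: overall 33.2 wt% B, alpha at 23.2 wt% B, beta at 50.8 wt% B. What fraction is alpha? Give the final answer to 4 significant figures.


f_alpha = (C_beta - C0) / (C_beta - C_alpha)
f_alpha = (50.8 - 33.2) / (50.8 - 23.2)
f_alpha = 0.6377


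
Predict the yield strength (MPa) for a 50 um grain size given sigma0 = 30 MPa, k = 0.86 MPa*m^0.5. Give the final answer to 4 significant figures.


sigma_y = sigma0 + k / sqrt(d)
d = 50 um = 5e-05 m
sigma_y = 30 + 0.86 / sqrt(5e-05)
sigma_y = 151.6 MPa


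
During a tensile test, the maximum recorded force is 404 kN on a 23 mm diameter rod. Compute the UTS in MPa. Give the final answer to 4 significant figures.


A0 = pi*(d/2)^2 = pi*(23/2)^2 = 415.476 mm^2
UTS = F_max / A0 = 404*1000 / 415.476
UTS = 972.4 MPa


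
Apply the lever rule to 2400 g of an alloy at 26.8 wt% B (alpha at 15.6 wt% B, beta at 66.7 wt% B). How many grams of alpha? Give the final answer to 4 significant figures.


f_alpha = (C_beta - C0) / (C_beta - C_alpha)
f_alpha = (66.7 - 26.8) / (66.7 - 15.6) = 0.780822
m_alpha = f_alpha * m_total = 0.780822 * 2400 = 1874 g
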